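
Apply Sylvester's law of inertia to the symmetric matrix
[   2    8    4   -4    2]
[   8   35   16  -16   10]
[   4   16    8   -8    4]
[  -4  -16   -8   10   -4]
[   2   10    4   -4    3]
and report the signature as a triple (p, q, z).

step 0: pivot 2 → sign +
step 1: pivot 3 → sign +
step 2: pivot 2 → sign +
step 3: pivot -1/3 → sign −
step 4: row/col 4 already zero → sign 0
signature = (3, 1, 1)

Answer: (3, 1, 1)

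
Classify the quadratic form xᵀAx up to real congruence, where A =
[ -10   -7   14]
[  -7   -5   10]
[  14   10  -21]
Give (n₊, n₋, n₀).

step 0: pivot -10 → sign −
step 1: pivot -1/10 → sign −
step 2: pivot -1 → sign −
signature = (0, 3, 0)

Answer: (0, 3, 0)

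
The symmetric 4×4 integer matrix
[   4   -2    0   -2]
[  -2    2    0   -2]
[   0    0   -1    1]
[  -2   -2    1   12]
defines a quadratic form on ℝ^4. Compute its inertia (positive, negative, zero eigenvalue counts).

step 0: pivot 4 → sign +
step 1: pivot 1 → sign +
step 2: pivot -1 → sign −
step 3: pivot 3 → sign +
signature = (3, 1, 0)

Answer: (3, 1, 0)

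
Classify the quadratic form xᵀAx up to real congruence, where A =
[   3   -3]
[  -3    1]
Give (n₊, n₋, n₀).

Answer: (1, 1, 0)

Derivation:
step 0: pivot 3 → sign +
step 1: pivot -2 → sign −
signature = (1, 1, 0)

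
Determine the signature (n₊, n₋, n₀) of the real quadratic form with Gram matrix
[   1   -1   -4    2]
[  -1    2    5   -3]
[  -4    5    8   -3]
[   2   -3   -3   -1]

step 0: pivot 1 → sign +
step 1: pivot 1 → sign +
step 2: pivot -9 → sign −
step 3: pivot -2 → sign −
signature = (2, 2, 0)

Answer: (2, 2, 0)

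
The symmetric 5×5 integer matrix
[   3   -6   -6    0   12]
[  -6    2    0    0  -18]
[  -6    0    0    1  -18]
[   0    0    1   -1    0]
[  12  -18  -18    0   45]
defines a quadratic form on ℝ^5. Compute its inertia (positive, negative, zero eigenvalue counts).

step 0: pivot 3 → sign +
step 1: pivot -10 → sign −
step 2: pivot 12/5 → sign +
step 3: pivot -17/12 → sign −
step 4: pivot 3/17 → sign +
signature = (3, 2, 0)

Answer: (3, 2, 0)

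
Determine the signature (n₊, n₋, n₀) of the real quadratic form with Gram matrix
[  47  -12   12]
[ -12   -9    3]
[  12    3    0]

Answer: (1, 2, 0)

Derivation:
step 0: pivot 47 → sign +
step 1: pivot -567/47 → sign −
step 2: pivot -1/63 → sign −
signature = (1, 2, 0)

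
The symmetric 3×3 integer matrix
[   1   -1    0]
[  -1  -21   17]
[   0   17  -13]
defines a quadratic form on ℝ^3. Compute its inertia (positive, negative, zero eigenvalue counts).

step 0: pivot 1 → sign +
step 1: pivot -22 → sign −
step 2: pivot 3/22 → sign +
signature = (2, 1, 0)

Answer: (2, 1, 0)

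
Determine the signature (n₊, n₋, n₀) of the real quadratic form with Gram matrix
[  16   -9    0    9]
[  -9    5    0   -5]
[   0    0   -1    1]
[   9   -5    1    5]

Answer: (2, 2, 0)

Derivation:
step 0: pivot 16 → sign +
step 1: pivot -1/16 → sign −
step 2: pivot -1 → sign −
step 3: pivot 1 → sign +
signature = (2, 2, 0)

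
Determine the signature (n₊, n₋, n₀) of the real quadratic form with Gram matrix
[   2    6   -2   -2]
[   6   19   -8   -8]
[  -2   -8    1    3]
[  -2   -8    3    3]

step 0: pivot 2 → sign +
step 1: pivot 1 → sign +
step 2: pivot -5 → sign −
step 3: pivot -6/5 → sign −
signature = (2, 2, 0)

Answer: (2, 2, 0)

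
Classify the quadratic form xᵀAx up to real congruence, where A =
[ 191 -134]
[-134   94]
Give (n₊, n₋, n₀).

Answer: (1, 1, 0)

Derivation:
step 0: pivot 191 → sign +
step 1: pivot -2/191 → sign −
signature = (1, 1, 0)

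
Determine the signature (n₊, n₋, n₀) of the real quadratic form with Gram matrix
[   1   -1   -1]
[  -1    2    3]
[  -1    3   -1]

step 0: pivot 1 → sign +
step 1: pivot 1 → sign +
step 2: pivot -6 → sign −
signature = (2, 1, 0)

Answer: (2, 1, 0)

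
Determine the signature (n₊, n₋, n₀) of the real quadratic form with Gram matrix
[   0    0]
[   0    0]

step 0: row/col 0 already zero → sign 0
step 1: row/col 1 already zero → sign 0
signature = (0, 0, 2)

Answer: (0, 0, 2)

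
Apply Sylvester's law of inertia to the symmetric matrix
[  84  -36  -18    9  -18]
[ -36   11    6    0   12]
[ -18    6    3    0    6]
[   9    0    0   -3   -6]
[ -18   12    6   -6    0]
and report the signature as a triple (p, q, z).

step 0: pivot 84 → sign +
step 1: pivot -31/7 → sign −
step 2: pivot -6/31 → sign −
step 3: pivot 3/8 → sign +
step 4: row/col 4 already zero → sign 0
signature = (2, 2, 1)

Answer: (2, 2, 1)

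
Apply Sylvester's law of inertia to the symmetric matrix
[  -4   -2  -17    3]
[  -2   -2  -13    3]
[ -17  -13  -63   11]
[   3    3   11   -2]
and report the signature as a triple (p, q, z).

step 0: pivot -4 → sign −
step 1: pivot -1 → sign −
step 2: pivot 59/2 → sign +
step 3: pivot 3/59 → sign +
signature = (2, 2, 0)

Answer: (2, 2, 0)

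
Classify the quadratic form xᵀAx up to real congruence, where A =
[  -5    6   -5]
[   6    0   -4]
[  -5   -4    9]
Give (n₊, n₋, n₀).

step 0: pivot -5 → sign −
step 1: pivot 36/5 → sign +
step 2: pivot 1/9 → sign +
signature = (2, 1, 0)

Answer: (2, 1, 0)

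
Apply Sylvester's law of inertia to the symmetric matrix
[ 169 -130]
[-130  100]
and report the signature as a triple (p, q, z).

Answer: (1, 0, 1)

Derivation:
step 0: pivot 169 → sign +
step 1: row/col 1 already zero → sign 0
signature = (1, 0, 1)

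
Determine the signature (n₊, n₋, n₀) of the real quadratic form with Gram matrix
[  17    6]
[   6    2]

step 0: pivot 17 → sign +
step 1: pivot -2/17 → sign −
signature = (1, 1, 0)

Answer: (1, 1, 0)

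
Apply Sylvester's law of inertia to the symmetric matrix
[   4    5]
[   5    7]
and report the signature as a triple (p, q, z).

step 0: pivot 4 → sign +
step 1: pivot 3/4 → sign +
signature = (2, 0, 0)

Answer: (2, 0, 0)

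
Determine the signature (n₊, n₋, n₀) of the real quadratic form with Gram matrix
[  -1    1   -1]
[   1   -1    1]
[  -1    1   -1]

Answer: (0, 1, 2)

Derivation:
step 0: pivot -1 → sign −
step 1: row/col 1 already zero → sign 0
step 2: row/col 2 already zero → sign 0
signature = (0, 1, 2)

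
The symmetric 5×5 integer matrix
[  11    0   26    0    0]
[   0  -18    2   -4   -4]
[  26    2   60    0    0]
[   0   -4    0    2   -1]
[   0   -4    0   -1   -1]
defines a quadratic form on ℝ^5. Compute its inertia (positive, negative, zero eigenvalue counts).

step 0: pivot 11 → sign +
step 1: pivot -18 → sign −
step 2: pivot -122/99 → sign −
step 3: pivot 186/61 → sign +
step 4: pivot 3/62 → sign +
signature = (3, 2, 0)

Answer: (3, 2, 0)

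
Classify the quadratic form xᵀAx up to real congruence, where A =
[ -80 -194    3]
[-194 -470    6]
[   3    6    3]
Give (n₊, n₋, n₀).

step 0: pivot -80 → sign −
step 1: pivot 9/20 → sign +
step 2: pivot -1/2 → sign −
signature = (1, 2, 0)

Answer: (1, 2, 0)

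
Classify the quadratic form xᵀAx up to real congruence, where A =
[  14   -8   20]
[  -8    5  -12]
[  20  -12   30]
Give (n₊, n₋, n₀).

Answer: (3, 0, 0)

Derivation:
step 0: pivot 14 → sign +
step 1: pivot 3/7 → sign +
step 2: pivot 2/3 → sign +
signature = (3, 0, 0)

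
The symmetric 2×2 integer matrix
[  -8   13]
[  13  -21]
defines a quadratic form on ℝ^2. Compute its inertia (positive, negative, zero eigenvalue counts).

step 0: pivot -8 → sign −
step 1: pivot 1/8 → sign +
signature = (1, 1, 0)

Answer: (1, 1, 0)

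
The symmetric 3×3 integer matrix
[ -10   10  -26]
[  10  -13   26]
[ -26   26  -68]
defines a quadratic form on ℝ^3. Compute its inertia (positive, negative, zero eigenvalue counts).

Answer: (0, 3, 0)

Derivation:
step 0: pivot -10 → sign −
step 1: pivot -3 → sign −
step 2: pivot -2/5 → sign −
signature = (0, 3, 0)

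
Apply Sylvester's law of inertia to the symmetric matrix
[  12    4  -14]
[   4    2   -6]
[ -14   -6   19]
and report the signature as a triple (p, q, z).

step 0: pivot 12 → sign +
step 1: pivot 2/3 → sign +
step 2: row/col 2 already zero → sign 0
signature = (2, 0, 1)

Answer: (2, 0, 1)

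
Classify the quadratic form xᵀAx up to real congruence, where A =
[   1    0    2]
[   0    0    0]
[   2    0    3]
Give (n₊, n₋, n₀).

step 0: pivot 1 → sign +
step 1: pivot -1 → sign −
step 2: row/col 2 already zero → sign 0
signature = (1, 1, 1)

Answer: (1, 1, 1)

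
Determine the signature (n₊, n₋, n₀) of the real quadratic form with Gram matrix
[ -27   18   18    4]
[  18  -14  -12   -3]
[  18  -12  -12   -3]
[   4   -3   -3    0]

Answer: (1, 3, 0)

Derivation:
step 0: pivot -27 → sign −
step 1: pivot -2 → sign −
step 2: pivot 35/54 → sign +
step 3: pivot -6/35 → sign −
signature = (1, 3, 0)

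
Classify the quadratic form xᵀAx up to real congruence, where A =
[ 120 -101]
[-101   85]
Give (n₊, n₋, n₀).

step 0: pivot 120 → sign +
step 1: pivot -1/120 → sign −
signature = (1, 1, 0)

Answer: (1, 1, 0)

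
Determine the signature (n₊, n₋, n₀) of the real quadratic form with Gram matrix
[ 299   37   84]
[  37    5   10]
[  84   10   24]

step 0: pivot 299 → sign +
step 1: pivot 126/299 → sign +
step 2: pivot 2/63 → sign +
signature = (3, 0, 0)

Answer: (3, 0, 0)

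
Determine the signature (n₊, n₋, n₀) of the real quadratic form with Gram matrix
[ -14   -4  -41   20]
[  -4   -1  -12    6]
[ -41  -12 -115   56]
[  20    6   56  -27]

step 0: pivot -14 → sign −
step 1: pivot 1/7 → sign +
step 2: pivot 9/2 → sign +
step 3: pivot 1/9 → sign +
signature = (3, 1, 0)

Answer: (3, 1, 0)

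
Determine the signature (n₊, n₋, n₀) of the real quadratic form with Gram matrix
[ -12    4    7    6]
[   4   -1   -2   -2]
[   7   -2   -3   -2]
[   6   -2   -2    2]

Answer: (3, 1, 0)

Derivation:
step 0: pivot -12 → sign −
step 1: pivot 1/3 → sign +
step 2: pivot 3/4 → sign +
step 3: pivot 2 → sign +
signature = (3, 1, 0)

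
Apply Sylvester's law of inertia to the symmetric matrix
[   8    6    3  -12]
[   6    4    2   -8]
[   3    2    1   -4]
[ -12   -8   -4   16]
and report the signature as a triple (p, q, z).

Answer: (1, 1, 2)

Derivation:
step 0: pivot 8 → sign +
step 1: pivot -1/2 → sign −
step 2: row/col 2 already zero → sign 0
step 3: row/col 3 already zero → sign 0
signature = (1, 1, 2)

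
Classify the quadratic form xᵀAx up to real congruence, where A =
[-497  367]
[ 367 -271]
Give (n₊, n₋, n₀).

step 0: pivot -497 → sign −
step 1: pivot 2/497 → sign +
signature = (1, 1, 0)

Answer: (1, 1, 0)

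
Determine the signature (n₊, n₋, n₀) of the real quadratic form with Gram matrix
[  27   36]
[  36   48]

step 0: pivot 27 → sign +
step 1: row/col 1 already zero → sign 0
signature = (1, 0, 1)

Answer: (1, 0, 1)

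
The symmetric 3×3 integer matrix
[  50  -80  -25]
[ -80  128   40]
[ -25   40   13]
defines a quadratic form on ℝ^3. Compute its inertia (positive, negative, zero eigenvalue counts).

step 0: pivot 50 → sign +
step 1: pivot 1/2 → sign +
step 2: row/col 2 already zero → sign 0
signature = (2, 0, 1)

Answer: (2, 0, 1)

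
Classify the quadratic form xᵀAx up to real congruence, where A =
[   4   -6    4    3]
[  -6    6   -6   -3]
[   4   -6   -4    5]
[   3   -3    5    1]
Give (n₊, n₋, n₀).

step 0: pivot 4 → sign +
step 1: pivot -3 → sign −
step 2: pivot -8 → sign −
step 3: row/col 3 already zero → sign 0
signature = (1, 2, 1)

Answer: (1, 2, 1)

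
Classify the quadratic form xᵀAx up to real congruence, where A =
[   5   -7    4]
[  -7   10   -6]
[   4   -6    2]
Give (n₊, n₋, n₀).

Answer: (2, 1, 0)

Derivation:
step 0: pivot 5 → sign +
step 1: pivot 1/5 → sign +
step 2: pivot -2 → sign −
signature = (2, 1, 0)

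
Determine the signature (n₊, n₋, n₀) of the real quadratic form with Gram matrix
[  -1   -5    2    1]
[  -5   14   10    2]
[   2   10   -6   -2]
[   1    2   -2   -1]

step 0: pivot -1 → sign −
step 1: pivot 39 → sign +
step 2: pivot -2 → sign −
step 3: pivot -3/13 → sign −
signature = (1, 3, 0)

Answer: (1, 3, 0)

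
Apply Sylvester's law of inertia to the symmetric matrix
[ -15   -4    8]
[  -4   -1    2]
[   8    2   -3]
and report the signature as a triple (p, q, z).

Answer: (2, 1, 0)

Derivation:
step 0: pivot -15 → sign −
step 1: pivot 1/15 → sign +
step 2: pivot 1 → sign +
signature = (2, 1, 0)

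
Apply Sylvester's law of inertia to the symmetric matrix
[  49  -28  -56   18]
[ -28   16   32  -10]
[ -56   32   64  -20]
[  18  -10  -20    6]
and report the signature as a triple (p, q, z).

Answer: (2, 1, 1)

Derivation:
step 0: pivot 49 → sign +
step 1: pivot -30/49 → sign −
step 2: pivot 8/15 → sign +
step 3: row/col 3 already zero → sign 0
signature = (2, 1, 1)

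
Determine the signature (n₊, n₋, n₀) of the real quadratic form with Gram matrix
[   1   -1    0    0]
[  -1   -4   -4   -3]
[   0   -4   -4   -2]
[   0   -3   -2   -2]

Answer: (1, 2, 1)

Derivation:
step 0: pivot 1 → sign +
step 1: pivot -5 → sign −
step 2: pivot -4/5 → sign −
step 3: row/col 3 already zero → sign 0
signature = (1, 2, 1)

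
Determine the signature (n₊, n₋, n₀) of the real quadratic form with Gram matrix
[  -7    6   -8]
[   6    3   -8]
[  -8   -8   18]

Answer: (2, 1, 0)

Derivation:
step 0: pivot -7 → sign −
step 1: pivot 57/7 → sign +
step 2: pivot 2/57 → sign +
signature = (2, 1, 0)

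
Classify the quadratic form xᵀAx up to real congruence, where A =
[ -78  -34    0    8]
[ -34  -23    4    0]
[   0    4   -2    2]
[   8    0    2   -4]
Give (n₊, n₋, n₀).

Answer: (1, 3, 0)

Derivation:
step 0: pivot -78 → sign −
step 1: pivot -319/39 → sign −
step 2: pivot -14/319 → sign −
step 3: pivot 2/7 → sign +
signature = (1, 3, 0)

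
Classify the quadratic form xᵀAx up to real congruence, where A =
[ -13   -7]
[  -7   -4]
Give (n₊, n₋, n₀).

step 0: pivot -13 → sign −
step 1: pivot -3/13 → sign −
signature = (0, 2, 0)

Answer: (0, 2, 0)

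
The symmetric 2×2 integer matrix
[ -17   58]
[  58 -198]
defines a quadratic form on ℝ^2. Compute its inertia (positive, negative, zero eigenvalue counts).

Answer: (0, 2, 0)

Derivation:
step 0: pivot -17 → sign −
step 1: pivot -2/17 → sign −
signature = (0, 2, 0)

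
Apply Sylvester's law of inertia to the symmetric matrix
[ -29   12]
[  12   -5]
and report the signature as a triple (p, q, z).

Answer: (0, 2, 0)

Derivation:
step 0: pivot -29 → sign −
step 1: pivot -1/29 → sign −
signature = (0, 2, 0)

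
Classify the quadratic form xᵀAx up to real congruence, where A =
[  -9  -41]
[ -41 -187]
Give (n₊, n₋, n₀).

step 0: pivot -9 → sign −
step 1: pivot -2/9 → sign −
signature = (0, 2, 0)

Answer: (0, 2, 0)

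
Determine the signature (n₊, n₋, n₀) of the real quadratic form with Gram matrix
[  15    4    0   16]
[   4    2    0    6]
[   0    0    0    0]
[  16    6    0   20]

Answer: (2, 1, 1)

Derivation:
step 0: pivot 15 → sign +
step 1: pivot 14/15 → sign +
step 2: pivot -2/7 → sign −
step 3: row/col 3 already zero → sign 0
signature = (2, 1, 1)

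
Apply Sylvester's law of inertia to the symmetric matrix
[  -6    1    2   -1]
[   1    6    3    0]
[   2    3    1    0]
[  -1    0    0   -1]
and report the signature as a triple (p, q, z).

Answer: (1, 3, 0)

Derivation:
step 0: pivot -6 → sign −
step 1: pivot 37/6 → sign +
step 2: pivot -5/37 → sign −
step 3: pivot -2/5 → sign −
signature = (1, 3, 0)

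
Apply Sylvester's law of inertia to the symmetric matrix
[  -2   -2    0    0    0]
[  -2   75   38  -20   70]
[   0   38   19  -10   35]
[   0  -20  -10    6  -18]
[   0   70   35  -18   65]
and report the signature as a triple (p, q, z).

Answer: (4, 1, 0)

Derivation:
step 0: pivot -2 → sign −
step 1: pivot 77 → sign +
step 2: pivot 19/77 → sign +
step 3: pivot 14/19 → sign +
step 4: pivot 2/7 → sign +
signature = (4, 1, 0)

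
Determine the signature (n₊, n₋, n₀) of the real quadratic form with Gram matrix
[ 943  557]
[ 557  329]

Answer: (1, 1, 0)

Derivation:
step 0: pivot 943 → sign +
step 1: pivot -2/943 → sign −
signature = (1, 1, 0)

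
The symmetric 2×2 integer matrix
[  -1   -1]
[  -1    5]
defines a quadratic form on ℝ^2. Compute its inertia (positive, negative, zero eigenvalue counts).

Answer: (1, 1, 0)

Derivation:
step 0: pivot -1 → sign −
step 1: pivot 6 → sign +
signature = (1, 1, 0)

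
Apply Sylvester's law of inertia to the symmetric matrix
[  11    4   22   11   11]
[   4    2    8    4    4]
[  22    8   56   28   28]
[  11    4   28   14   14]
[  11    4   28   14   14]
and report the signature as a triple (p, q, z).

Answer: (3, 0, 2)

Derivation:
step 0: pivot 11 → sign +
step 1: pivot 6/11 → sign +
step 2: pivot 12 → sign +
step 3: row/col 3 already zero → sign 0
step 4: row/col 4 already zero → sign 0
signature = (3, 0, 2)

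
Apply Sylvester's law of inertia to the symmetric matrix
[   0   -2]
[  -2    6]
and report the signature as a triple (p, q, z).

Answer: (1, 1, 0)

Derivation:
step 0: pivot 6 → sign +
step 1: pivot -2/3 → sign −
signature = (1, 1, 0)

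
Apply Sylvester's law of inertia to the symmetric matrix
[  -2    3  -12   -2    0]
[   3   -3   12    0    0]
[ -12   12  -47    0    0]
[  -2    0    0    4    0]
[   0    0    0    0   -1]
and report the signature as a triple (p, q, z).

Answer: (2, 2, 1)

Derivation:
step 0: pivot -2 → sign −
step 1: pivot 3/2 → sign +
step 2: pivot 1 → sign +
step 3: pivot -1 → sign −
step 4: row/col 4 already zero → sign 0
signature = (2, 2, 1)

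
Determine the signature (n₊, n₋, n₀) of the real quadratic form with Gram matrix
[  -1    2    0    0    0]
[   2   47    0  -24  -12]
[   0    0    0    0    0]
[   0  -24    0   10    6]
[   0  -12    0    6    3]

step 0: pivot -1 → sign −
step 1: pivot 51 → sign +
step 2: pivot -22/17 → sign −
step 3: pivot 3/11 → sign +
step 4: row/col 4 already zero → sign 0
signature = (2, 2, 1)

Answer: (2, 2, 1)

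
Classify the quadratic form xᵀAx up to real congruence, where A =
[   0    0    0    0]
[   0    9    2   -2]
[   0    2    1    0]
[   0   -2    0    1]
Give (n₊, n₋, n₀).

Answer: (3, 0, 1)

Derivation:
step 0: pivot 9 → sign +
step 1: pivot 5/9 → sign +
step 2: pivot 1/5 → sign +
step 3: row/col 3 already zero → sign 0
signature = (3, 0, 1)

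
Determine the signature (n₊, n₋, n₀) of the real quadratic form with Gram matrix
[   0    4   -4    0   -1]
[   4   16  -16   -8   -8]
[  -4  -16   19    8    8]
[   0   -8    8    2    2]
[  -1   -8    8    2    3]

step 0: pivot 16 → sign +
step 1: pivot -1 → sign −
step 2: pivot 3 → sign +
step 3: pivot 2 → sign +
step 4: row/col 4 already zero → sign 0
signature = (3, 1, 1)

Answer: (3, 1, 1)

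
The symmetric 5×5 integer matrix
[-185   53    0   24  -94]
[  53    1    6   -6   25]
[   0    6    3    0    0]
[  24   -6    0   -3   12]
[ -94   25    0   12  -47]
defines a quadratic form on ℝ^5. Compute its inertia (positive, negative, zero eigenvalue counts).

Answer: (3, 2, 0)

Derivation:
step 0: pivot -185 → sign −
step 1: pivot 2994/185 → sign +
step 2: pivot 387/499 → sign +
step 3: pivot -3/43 → sign −
step 4: pivot 1/2 → sign +
signature = (3, 2, 0)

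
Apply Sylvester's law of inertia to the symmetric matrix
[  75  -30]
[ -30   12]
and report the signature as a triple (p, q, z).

Answer: (1, 0, 1)

Derivation:
step 0: pivot 75 → sign +
step 1: row/col 1 already zero → sign 0
signature = (1, 0, 1)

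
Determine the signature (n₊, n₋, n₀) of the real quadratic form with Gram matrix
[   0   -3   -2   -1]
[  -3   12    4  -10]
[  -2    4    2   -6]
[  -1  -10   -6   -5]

step 0: pivot 12 → sign +
step 1: pivot -3/4 → sign −
step 2: pivot 2 → sign +
step 3: pivot 1 → sign +
signature = (3, 1, 0)

Answer: (3, 1, 0)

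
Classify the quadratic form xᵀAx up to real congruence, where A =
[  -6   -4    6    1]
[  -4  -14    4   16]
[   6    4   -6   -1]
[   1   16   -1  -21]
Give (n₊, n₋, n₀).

step 0: pivot -6 → sign −
step 1: pivot -34/3 → sign −
step 2: pivot -3/34 → sign −
step 3: row/col 3 already zero → sign 0
signature = (0, 3, 1)

Answer: (0, 3, 1)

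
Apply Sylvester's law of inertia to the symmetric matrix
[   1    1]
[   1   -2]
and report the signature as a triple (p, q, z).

step 0: pivot 1 → sign +
step 1: pivot -3 → sign −
signature = (1, 1, 0)

Answer: (1, 1, 0)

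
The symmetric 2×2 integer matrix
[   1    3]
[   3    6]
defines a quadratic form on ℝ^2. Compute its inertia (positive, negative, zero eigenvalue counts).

step 0: pivot 1 → sign +
step 1: pivot -3 → sign −
signature = (1, 1, 0)

Answer: (1, 1, 0)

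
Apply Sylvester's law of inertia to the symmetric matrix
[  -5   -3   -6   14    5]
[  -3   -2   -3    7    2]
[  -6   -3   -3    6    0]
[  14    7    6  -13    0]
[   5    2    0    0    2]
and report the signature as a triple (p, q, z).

Answer: (1, 3, 1)

Derivation:
step 0: pivot -5 → sign −
step 1: pivot -1/5 → sign −
step 2: pivot 6 → sign +
step 3: pivot -3/2 → sign −
step 4: row/col 4 already zero → sign 0
signature = (1, 3, 1)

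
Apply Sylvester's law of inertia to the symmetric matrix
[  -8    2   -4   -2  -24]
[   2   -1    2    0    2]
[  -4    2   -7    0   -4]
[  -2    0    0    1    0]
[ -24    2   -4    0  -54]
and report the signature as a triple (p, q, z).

step 0: pivot -8 → sign −
step 1: pivot -1/2 → sign −
step 2: pivot -3 → sign −
step 3: pivot 2 → sign +
step 4: row/col 4 already zero → sign 0
signature = (1, 3, 1)

Answer: (1, 3, 1)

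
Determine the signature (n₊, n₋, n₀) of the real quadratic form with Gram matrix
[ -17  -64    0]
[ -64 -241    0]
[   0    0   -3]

Answer: (0, 3, 0)

Derivation:
step 0: pivot -17 → sign −
step 1: pivot -1/17 → sign −
step 2: pivot -3 → sign −
signature = (0, 3, 0)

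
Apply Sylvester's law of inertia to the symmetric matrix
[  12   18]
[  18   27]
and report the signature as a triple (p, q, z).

Answer: (1, 0, 1)

Derivation:
step 0: pivot 12 → sign +
step 1: row/col 1 already zero → sign 0
signature = (1, 0, 1)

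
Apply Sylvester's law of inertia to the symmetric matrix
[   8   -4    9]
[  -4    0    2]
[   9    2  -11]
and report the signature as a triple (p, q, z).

Answer: (1, 1, 1)

Derivation:
step 0: pivot 8 → sign +
step 1: pivot -2 → sign −
step 2: row/col 2 already zero → sign 0
signature = (1, 1, 1)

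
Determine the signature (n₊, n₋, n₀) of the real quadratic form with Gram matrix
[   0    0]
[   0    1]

Answer: (1, 0, 1)

Derivation:
step 0: pivot 1 → sign +
step 1: row/col 1 already zero → sign 0
signature = (1, 0, 1)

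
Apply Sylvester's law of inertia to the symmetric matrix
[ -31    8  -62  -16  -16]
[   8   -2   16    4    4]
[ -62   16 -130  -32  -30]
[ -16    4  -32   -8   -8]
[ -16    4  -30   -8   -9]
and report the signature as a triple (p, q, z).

Answer: (1, 3, 1)

Derivation:
step 0: pivot -31 → sign −
step 1: pivot 2/31 → sign +
step 2: pivot -6 → sign −
step 3: pivot -1/3 → sign −
step 4: row/col 4 already zero → sign 0
signature = (1, 3, 1)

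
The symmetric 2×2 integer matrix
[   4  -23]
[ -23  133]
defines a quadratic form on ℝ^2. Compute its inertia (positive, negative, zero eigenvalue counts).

step 0: pivot 4 → sign +
step 1: pivot 3/4 → sign +
signature = (2, 0, 0)

Answer: (2, 0, 0)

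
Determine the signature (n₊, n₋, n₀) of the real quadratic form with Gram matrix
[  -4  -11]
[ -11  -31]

step 0: pivot -4 → sign −
step 1: pivot -3/4 → sign −
signature = (0, 2, 0)

Answer: (0, 2, 0)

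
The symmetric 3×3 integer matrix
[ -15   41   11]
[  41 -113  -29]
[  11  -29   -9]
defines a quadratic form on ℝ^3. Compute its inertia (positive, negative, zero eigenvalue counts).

Answer: (1, 2, 0)

Derivation:
step 0: pivot -15 → sign −
step 1: pivot -14/15 → sign −
step 2: pivot 2/7 → sign +
signature = (1, 2, 0)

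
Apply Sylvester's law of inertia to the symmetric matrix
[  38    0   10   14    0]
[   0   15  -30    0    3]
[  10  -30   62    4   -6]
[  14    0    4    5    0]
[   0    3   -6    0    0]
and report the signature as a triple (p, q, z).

step 0: pivot 38 → sign +
step 1: pivot 15 → sign +
step 2: pivot -12/19 → sign −
step 3: pivot -3/5 → sign −
step 4: row/col 4 already zero → sign 0
signature = (2, 2, 1)

Answer: (2, 2, 1)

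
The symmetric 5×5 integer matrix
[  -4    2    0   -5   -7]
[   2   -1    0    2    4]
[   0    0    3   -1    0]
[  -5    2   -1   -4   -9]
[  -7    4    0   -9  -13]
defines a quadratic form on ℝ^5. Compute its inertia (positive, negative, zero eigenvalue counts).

Answer: (3, 2, 0)

Derivation:
step 0: pivot -4 → sign −
step 1: pivot 3 → sign +
step 2: pivot 23/12 → sign +
step 3: pivot -3/23 → sign −
step 4: pivot 2/3 → sign +
signature = (3, 2, 0)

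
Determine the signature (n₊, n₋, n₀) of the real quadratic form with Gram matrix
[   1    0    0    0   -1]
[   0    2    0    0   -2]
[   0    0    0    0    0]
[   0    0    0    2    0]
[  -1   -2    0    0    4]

step 0: pivot 1 → sign +
step 1: pivot 2 → sign +
step 2: pivot 2 → sign +
step 3: pivot 1 → sign +
step 4: row/col 4 already zero → sign 0
signature = (4, 0, 1)

Answer: (4, 0, 1)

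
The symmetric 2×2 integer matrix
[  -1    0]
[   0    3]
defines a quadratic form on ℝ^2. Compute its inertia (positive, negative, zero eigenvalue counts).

step 0: pivot -1 → sign −
step 1: pivot 3 → sign +
signature = (1, 1, 0)

Answer: (1, 1, 0)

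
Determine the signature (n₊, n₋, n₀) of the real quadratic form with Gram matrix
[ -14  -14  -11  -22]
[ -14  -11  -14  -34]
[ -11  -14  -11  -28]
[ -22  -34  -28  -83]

Answer: (1, 3, 0)

Derivation:
step 0: pivot -14 → sign −
step 1: pivot 3 → sign +
step 2: pivot -75/14 → sign −
step 3: pivot -3/25 → sign −
signature = (1, 3, 0)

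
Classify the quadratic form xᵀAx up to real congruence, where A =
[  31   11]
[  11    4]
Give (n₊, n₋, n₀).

step 0: pivot 31 → sign +
step 1: pivot 3/31 → sign +
signature = (2, 0, 0)

Answer: (2, 0, 0)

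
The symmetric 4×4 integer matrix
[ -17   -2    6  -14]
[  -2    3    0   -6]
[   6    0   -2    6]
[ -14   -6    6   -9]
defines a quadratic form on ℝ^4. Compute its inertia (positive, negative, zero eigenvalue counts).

Answer: (1, 3, 0)

Derivation:
step 0: pivot -17 → sign −
step 1: pivot 55/17 → sign +
step 2: pivot -2/55 → sign −
step 3: pivot -3 → sign −
signature = (1, 3, 0)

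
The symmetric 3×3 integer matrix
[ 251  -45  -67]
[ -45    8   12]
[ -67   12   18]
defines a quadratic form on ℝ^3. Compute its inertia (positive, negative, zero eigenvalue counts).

Answer: (2, 1, 0)

Derivation:
step 0: pivot 251 → sign +
step 1: pivot -17/251 → sign −
step 2: pivot 2/17 → sign +
signature = (2, 1, 0)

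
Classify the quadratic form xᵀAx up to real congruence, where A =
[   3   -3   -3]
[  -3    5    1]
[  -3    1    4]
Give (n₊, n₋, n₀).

Answer: (2, 1, 0)

Derivation:
step 0: pivot 3 → sign +
step 1: pivot 2 → sign +
step 2: pivot -1 → sign −
signature = (2, 1, 0)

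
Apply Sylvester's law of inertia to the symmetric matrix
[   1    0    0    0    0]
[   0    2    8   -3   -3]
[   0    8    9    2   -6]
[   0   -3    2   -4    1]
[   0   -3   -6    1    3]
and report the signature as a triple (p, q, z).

step 0: pivot 1 → sign +
step 1: pivot 2 → sign +
step 2: pivot -23 → sign −
step 3: pivot 1/46 → sign +
step 4: pivot -1 → sign −
signature = (3, 2, 0)

Answer: (3, 2, 0)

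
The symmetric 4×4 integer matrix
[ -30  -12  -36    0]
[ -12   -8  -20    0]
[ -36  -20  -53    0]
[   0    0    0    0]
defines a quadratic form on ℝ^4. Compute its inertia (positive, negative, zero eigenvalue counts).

step 0: pivot -30 → sign −
step 1: pivot -16/5 → sign −
step 2: row/col 2 already zero → sign 0
step 3: row/col 3 already zero → sign 0
signature = (0, 2, 2)

Answer: (0, 2, 2)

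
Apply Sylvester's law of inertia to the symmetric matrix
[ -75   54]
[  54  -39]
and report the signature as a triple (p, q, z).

Answer: (0, 2, 0)

Derivation:
step 0: pivot -75 → sign −
step 1: pivot -3/25 → sign −
signature = (0, 2, 0)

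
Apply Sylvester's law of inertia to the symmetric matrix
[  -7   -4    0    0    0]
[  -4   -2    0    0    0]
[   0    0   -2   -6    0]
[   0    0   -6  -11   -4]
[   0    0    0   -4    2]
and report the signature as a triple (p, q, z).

step 0: pivot -7 → sign −
step 1: pivot 2/7 → sign +
step 2: pivot -2 → sign −
step 3: pivot 7 → sign +
step 4: pivot -2/7 → sign −
signature = (2, 3, 0)

Answer: (2, 3, 0)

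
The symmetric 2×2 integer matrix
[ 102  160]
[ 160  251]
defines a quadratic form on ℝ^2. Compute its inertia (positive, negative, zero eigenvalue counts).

Answer: (2, 0, 0)

Derivation:
step 0: pivot 102 → sign +
step 1: pivot 1/51 → sign +
signature = (2, 0, 0)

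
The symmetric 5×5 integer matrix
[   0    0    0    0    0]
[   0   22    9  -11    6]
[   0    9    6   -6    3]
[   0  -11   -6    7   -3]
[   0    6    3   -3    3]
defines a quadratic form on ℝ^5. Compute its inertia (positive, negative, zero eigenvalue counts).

step 0: pivot 22 → sign +
step 1: pivot 51/22 → sign +
step 2: pivot 9/17 → sign +
step 3: pivot 1 → sign +
step 4: row/col 4 already zero → sign 0
signature = (4, 0, 1)

Answer: (4, 0, 1)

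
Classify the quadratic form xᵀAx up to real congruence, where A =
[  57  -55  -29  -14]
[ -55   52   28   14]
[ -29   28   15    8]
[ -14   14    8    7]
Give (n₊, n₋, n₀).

step 0: pivot 57 → sign +
step 1: pivot -61/57 → sign −
step 2: pivot 15/61 → sign +
step 3: pivot 3/5 → sign +
signature = (3, 1, 0)

Answer: (3, 1, 0)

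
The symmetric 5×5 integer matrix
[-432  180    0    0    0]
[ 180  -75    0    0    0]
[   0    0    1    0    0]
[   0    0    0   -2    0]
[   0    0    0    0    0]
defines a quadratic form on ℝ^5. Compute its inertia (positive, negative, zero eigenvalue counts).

Answer: (1, 2, 2)

Derivation:
step 0: pivot -432 → sign −
step 1: pivot 1 → sign +
step 2: pivot -2 → sign −
step 3: row/col 3 already zero → sign 0
step 4: row/col 4 already zero → sign 0
signature = (1, 2, 2)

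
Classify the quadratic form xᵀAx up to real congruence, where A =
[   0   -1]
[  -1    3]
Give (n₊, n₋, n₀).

Answer: (1, 1, 0)

Derivation:
step 0: pivot 3 → sign +
step 1: pivot -1/3 → sign −
signature = (1, 1, 0)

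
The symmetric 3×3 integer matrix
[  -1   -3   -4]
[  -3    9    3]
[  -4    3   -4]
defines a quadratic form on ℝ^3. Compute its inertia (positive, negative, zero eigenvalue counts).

Answer: (1, 2, 0)

Derivation:
step 0: pivot -1 → sign −
step 1: pivot 18 → sign +
step 2: pivot -1/2 → sign −
signature = (1, 2, 0)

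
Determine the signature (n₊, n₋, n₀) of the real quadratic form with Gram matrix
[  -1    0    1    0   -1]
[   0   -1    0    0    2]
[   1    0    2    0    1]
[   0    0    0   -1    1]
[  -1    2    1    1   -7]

Answer: (1, 4, 0)

Derivation:
step 0: pivot -1 → sign −
step 1: pivot -1 → sign −
step 2: pivot 3 → sign +
step 3: pivot -1 → sign −
step 4: pivot -1 → sign −
signature = (1, 4, 0)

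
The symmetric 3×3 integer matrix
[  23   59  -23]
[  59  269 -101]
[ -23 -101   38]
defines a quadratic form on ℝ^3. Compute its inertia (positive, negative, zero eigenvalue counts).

Answer: (3, 0, 0)

Derivation:
step 0: pivot 23 → sign +
step 1: pivot 2706/23 → sign +
step 2: pivot 3/451 → sign +
signature = (3, 0, 0)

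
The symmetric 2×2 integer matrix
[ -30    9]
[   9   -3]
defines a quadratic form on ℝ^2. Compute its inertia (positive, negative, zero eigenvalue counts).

step 0: pivot -30 → sign −
step 1: pivot -3/10 → sign −
signature = (0, 2, 0)

Answer: (0, 2, 0)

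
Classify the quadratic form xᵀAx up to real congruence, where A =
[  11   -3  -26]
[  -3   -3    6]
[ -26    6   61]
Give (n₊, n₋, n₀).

Answer: (1, 2, 0)

Derivation:
step 0: pivot 11 → sign +
step 1: pivot -42/11 → sign −
step 2: pivot -1/7 → sign −
signature = (1, 2, 0)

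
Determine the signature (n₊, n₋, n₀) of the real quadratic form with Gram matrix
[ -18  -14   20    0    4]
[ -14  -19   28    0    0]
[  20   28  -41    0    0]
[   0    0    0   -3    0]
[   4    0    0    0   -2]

step 0: pivot -18 → sign −
step 1: pivot -73/9 → sign −
step 2: pivot 23/73 → sign +
step 3: pivot -3 → sign −
step 4: pivot -6/23 → sign −
signature = (1, 4, 0)

Answer: (1, 4, 0)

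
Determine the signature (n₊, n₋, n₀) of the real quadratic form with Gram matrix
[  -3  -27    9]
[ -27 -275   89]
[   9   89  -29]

step 0: pivot -3 → sign −
step 1: pivot -32 → sign −
step 2: row/col 2 already zero → sign 0
signature = (0, 2, 1)

Answer: (0, 2, 1)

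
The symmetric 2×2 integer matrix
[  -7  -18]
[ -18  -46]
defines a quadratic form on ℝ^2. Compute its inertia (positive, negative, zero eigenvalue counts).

step 0: pivot -7 → sign −
step 1: pivot 2/7 → sign +
signature = (1, 1, 0)

Answer: (1, 1, 0)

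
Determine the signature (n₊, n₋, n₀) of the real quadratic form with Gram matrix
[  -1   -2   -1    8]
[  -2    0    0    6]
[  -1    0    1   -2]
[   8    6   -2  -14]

step 0: pivot -1 → sign −
step 1: pivot 4 → sign +
step 2: pivot 1 → sign +
step 3: row/col 3 already zero → sign 0
signature = (2, 1, 1)

Answer: (2, 1, 1)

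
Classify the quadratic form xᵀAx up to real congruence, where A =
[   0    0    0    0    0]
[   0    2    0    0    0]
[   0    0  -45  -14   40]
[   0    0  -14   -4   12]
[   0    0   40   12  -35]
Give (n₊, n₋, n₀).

Answer: (2, 1, 2)

Derivation:
step 0: pivot 2 → sign +
step 1: pivot -45 → sign −
step 2: pivot 16/45 → sign +
step 3: row/col 3 already zero → sign 0
step 4: row/col 4 already zero → sign 0
signature = (2, 1, 2)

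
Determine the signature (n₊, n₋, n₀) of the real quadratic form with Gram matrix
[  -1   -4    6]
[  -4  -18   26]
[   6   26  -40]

Answer: (0, 3, 0)

Derivation:
step 0: pivot -1 → sign −
step 1: pivot -2 → sign −
step 2: pivot -2 → sign −
signature = (0, 3, 0)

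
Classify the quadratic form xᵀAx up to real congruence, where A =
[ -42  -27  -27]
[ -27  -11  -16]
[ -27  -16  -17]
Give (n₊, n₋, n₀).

step 0: pivot -42 → sign −
step 1: pivot 89/14 → sign +
step 2: pivot 6/89 → sign +
signature = (2, 1, 0)

Answer: (2, 1, 0)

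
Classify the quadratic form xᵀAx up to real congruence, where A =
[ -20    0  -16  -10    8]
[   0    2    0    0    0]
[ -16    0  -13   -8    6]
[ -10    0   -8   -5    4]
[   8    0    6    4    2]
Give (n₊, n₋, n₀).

Answer: (2, 2, 1)

Derivation:
step 0: pivot -20 → sign −
step 1: pivot 2 → sign +
step 2: pivot -1/5 → sign −
step 3: pivot 6 → sign +
step 4: row/col 4 already zero → sign 0
signature = (2, 2, 1)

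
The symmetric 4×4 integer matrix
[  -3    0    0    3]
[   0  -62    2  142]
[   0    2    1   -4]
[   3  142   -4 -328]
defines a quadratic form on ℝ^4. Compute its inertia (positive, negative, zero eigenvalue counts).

Answer: (1, 3, 0)

Derivation:
step 0: pivot -3 → sign −
step 1: pivot -62 → sign −
step 2: pivot 33/31 → sign +
step 3: pivot -1/11 → sign −
signature = (1, 3, 0)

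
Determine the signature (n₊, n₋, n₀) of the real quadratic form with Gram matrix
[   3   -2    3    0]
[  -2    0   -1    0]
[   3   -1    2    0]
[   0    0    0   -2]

Answer: (1, 3, 0)

Derivation:
step 0: pivot 3 → sign +
step 1: pivot -4/3 → sign −
step 2: pivot -1/4 → sign −
step 3: pivot -2 → sign −
signature = (1, 3, 0)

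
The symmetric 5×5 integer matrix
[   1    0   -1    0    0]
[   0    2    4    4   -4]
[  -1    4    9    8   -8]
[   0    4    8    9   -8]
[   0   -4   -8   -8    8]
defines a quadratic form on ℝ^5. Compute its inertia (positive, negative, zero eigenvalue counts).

Answer: (3, 0, 2)

Derivation:
step 0: pivot 1 → sign +
step 1: pivot 2 → sign +
step 2: pivot 1 → sign +
step 3: row/col 3 already zero → sign 0
step 4: row/col 4 already zero → sign 0
signature = (3, 0, 2)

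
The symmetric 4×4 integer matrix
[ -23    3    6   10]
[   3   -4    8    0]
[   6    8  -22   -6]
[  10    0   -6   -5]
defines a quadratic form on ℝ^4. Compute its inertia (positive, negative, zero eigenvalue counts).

Answer: (1, 3, 0)

Derivation:
step 0: pivot -23 → sign −
step 1: pivot -83/23 → sign −
step 2: pivot 78/83 → sign +
step 3: pivot -3/13 → sign −
signature = (1, 3, 0)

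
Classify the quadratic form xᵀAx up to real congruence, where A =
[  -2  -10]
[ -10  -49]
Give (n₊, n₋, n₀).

step 0: pivot -2 → sign −
step 1: pivot 1 → sign +
signature = (1, 1, 0)

Answer: (1, 1, 0)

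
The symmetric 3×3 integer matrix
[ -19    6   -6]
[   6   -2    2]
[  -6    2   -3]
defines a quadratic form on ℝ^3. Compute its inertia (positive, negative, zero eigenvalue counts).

step 0: pivot -19 → sign −
step 1: pivot -2/19 → sign −
step 2: pivot -1 → sign −
signature = (0, 3, 0)

Answer: (0, 3, 0)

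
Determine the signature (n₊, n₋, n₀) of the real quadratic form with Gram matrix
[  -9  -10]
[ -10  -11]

step 0: pivot -9 → sign −
step 1: pivot 1/9 → sign +
signature = (1, 1, 0)

Answer: (1, 1, 0)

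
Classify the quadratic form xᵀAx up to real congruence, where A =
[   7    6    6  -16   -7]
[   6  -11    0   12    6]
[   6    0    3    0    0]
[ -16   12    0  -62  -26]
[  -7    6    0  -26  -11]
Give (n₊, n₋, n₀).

step 0: pivot 7 → sign +
step 1: pivot -113/7 → sign −
step 2: pivot -57/113 → sign −
step 3: pivot 54/19 → sign +
step 4: row/col 4 already zero → sign 0
signature = (2, 2, 1)

Answer: (2, 2, 1)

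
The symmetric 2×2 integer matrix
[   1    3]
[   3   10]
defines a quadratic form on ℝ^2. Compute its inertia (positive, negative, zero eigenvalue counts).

step 0: pivot 1 → sign +
step 1: pivot 1 → sign +
signature = (2, 0, 0)

Answer: (2, 0, 0)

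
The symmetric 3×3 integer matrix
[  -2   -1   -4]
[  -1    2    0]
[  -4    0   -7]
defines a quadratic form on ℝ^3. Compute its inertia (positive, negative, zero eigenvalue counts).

Answer: (1, 2, 0)

Derivation:
step 0: pivot -2 → sign −
step 1: pivot 5/2 → sign +
step 2: pivot -3/5 → sign −
signature = (1, 2, 0)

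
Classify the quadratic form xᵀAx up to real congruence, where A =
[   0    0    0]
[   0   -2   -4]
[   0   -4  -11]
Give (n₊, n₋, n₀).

step 0: pivot -2 → sign −
step 1: pivot -3 → sign −
step 2: row/col 2 already zero → sign 0
signature = (0, 2, 1)

Answer: (0, 2, 1)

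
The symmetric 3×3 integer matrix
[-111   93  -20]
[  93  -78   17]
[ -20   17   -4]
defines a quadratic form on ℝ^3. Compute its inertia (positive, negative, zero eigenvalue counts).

step 0: pivot -111 → sign −
step 1: pivot -3/37 → sign −
step 2: pivot 1/3 → sign +
signature = (1, 2, 0)

Answer: (1, 2, 0)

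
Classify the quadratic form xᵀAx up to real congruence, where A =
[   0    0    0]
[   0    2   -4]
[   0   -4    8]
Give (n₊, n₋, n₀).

Answer: (1, 0, 2)

Derivation:
step 0: pivot 2 → sign +
step 1: row/col 1 already zero → sign 0
step 2: row/col 2 already zero → sign 0
signature = (1, 0, 2)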